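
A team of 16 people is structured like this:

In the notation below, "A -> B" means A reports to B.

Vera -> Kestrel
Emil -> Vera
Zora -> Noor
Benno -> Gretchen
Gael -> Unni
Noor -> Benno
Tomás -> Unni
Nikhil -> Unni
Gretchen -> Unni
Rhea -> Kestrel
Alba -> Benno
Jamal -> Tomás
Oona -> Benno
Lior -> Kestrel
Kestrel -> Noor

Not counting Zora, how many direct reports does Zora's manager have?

1

Zora reports to Noor. Noor's other direct reports are Kestrel — 1 peer.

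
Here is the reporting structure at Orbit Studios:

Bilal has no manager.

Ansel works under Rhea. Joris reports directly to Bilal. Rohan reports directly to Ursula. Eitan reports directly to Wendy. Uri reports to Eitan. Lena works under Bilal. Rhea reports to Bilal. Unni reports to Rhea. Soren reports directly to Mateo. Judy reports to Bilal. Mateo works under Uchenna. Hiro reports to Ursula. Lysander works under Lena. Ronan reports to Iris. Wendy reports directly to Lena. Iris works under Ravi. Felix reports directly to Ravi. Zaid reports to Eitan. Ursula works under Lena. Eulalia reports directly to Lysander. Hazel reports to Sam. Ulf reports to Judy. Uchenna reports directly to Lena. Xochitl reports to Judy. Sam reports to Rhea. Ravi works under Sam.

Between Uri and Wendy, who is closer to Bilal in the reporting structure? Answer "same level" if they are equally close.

Wendy

Uri is 4 levels below Bilal; Wendy is 2. Wendy is higher.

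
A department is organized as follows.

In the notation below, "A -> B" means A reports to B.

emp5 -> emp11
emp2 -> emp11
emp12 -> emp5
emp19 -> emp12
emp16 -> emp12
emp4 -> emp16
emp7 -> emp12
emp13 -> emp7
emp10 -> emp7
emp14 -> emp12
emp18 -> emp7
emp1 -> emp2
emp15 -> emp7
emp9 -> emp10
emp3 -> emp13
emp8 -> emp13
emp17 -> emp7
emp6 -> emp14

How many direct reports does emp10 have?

emp10 directly manages emp9. That is 1 direct report.

1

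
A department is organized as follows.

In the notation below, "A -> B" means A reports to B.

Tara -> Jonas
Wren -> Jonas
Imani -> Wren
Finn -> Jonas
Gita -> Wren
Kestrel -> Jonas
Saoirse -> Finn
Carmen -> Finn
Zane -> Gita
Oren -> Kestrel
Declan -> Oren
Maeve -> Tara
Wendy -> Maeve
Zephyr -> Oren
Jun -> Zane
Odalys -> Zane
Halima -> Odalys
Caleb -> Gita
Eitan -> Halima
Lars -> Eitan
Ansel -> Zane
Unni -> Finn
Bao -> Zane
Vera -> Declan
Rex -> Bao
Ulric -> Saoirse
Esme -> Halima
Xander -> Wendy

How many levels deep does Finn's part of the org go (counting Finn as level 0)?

2

The longest chain under Finn runs Finn → Saoirse → Ulric, which is 2 levels below Finn.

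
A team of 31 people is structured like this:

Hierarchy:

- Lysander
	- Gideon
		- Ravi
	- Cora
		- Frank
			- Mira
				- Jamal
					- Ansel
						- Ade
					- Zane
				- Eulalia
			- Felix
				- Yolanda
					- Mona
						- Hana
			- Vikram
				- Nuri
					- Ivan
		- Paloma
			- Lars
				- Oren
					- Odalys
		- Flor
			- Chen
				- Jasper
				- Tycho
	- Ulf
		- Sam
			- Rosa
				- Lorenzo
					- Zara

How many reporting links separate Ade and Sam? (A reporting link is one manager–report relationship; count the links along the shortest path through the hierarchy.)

8

Ade is 6 levels below Lysander, and Sam is 2 levels below Lysander (their lowest common manager). The shortest path runs up from Ade to Lysander and back down to Sam: 6 + 2 = 8 links.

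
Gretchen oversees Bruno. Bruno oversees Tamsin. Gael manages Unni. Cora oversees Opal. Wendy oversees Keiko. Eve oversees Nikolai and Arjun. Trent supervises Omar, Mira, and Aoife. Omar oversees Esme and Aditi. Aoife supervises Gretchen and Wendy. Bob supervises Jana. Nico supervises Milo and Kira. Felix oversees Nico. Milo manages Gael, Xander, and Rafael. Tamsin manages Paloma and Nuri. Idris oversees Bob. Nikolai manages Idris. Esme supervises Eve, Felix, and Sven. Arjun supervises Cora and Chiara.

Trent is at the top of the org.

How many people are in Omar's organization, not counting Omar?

Omar directly manages Esme, Aditi. Under Esme: Sven, Felix, Nico, Kira, Milo, Rafael, Xander, Gael, Unni, Eve, Arjun, Chiara, Cora, Opal, Nikolai, Idris, Bob, Jana (18). Aditi has no reports. So Omar's organization is 2 direct reports plus everyone under them: 19 + 1 = 20.

20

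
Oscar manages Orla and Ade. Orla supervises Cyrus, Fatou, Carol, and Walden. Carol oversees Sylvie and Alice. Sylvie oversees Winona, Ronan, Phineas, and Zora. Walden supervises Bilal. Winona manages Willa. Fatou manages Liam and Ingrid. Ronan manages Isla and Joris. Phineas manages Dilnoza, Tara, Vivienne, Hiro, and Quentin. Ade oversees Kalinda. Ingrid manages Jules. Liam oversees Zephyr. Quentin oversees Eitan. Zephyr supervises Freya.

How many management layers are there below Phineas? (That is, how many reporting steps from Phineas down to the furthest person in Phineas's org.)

The longest chain under Phineas runs Phineas → Quentin → Eitan, which is 2 levels below Phineas.

2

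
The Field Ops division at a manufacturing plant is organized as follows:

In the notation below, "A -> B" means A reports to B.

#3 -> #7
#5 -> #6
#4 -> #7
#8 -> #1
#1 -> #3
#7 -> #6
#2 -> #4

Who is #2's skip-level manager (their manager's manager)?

#2 reports to #4, and #4 reports to #7. So #2's skip-level manager is #7.

#7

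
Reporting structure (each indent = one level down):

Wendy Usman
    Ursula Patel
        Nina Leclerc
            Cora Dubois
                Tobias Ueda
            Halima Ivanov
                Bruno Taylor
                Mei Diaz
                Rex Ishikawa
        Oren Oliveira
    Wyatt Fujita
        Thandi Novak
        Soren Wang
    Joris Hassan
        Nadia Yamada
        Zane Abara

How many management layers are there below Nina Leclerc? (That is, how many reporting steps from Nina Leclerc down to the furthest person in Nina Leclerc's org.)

2

The longest chain under Nina Leclerc runs Nina Leclerc → Halima Ivanov → Rex Ishikawa, which is 2 levels below Nina Leclerc.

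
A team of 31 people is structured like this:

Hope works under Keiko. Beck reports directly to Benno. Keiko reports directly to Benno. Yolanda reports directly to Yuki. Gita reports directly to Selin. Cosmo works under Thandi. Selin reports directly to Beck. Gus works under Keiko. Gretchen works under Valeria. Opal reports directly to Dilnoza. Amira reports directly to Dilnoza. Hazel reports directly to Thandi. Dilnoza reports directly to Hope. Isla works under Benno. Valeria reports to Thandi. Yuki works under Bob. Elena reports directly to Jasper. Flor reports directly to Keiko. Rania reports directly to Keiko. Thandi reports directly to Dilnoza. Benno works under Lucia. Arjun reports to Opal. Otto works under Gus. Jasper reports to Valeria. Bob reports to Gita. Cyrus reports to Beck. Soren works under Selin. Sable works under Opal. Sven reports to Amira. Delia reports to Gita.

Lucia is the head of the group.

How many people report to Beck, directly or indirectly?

8

Beck directly manages Selin, Cyrus. Under Selin: Soren, Gita, Bob, Yuki, Yolanda, Delia (6). Cyrus has no reports. So Beck's organization is 2 direct reports plus everyone under them: 7 + 1 = 8.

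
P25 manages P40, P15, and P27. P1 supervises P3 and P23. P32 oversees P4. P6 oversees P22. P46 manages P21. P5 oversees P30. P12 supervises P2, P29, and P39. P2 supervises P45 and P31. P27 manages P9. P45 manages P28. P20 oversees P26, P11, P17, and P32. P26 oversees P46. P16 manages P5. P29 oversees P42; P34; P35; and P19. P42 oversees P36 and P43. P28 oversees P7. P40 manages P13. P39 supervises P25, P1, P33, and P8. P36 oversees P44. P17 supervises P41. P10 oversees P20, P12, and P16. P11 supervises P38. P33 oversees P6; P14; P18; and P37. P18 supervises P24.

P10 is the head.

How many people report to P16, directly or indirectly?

P16 directly manages P5. Under P5: P30 (1). That's 2 in total.

2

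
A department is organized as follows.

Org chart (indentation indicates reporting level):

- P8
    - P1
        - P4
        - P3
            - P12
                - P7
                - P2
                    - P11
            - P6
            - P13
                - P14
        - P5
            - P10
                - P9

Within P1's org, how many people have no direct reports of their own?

The people in P1's organization with no one reporting to them are P9, P14, P6, P11, P7, P4. That is 6.

6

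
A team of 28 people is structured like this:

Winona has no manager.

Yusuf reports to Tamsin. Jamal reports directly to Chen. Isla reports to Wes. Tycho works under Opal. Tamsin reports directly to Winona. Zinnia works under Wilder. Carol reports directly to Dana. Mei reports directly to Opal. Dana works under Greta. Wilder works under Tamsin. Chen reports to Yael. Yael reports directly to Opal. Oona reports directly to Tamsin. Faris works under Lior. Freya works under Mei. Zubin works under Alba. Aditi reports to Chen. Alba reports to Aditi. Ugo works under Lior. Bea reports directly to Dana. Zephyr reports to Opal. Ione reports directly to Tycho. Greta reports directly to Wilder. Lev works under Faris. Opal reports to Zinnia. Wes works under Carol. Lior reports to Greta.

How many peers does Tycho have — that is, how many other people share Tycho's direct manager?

3

Tycho reports to Opal. Opal's other direct reports are Yael, Mei, Zephyr — 3 peers.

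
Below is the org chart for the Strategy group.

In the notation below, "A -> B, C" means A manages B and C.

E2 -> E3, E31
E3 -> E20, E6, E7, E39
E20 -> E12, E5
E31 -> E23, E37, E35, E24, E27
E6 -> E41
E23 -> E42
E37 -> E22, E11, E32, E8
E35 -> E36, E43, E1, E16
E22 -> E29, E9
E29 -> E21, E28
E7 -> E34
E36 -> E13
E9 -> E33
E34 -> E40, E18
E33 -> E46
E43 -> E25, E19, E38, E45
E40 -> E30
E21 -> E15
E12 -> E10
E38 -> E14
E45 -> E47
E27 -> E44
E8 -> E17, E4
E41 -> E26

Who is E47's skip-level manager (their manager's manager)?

E43

E47 reports to E45, and E45 reports to E43. So E47's skip-level manager is E43.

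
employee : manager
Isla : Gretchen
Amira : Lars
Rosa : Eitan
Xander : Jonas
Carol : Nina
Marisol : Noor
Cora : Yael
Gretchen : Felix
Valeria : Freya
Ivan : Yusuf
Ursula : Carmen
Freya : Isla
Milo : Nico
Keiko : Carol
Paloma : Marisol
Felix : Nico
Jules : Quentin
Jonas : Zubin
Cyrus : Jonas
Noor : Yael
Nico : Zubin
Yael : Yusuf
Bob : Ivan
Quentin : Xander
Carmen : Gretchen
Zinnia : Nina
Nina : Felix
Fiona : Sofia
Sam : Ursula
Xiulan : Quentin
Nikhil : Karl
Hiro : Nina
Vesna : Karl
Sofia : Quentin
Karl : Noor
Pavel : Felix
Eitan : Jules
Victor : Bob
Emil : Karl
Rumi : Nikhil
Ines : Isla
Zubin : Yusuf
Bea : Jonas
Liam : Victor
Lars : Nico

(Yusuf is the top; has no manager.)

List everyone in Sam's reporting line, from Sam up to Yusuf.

Sam reports to Ursula. Ursula reports to Carmen. Carmen reports to Gretchen. Gretchen reports to Felix. Felix reports to Nico. Nico reports to Zubin. Zubin reports to Yusuf. Yusuf is at the top.

Sam -> Ursula -> Carmen -> Gretchen -> Felix -> Nico -> Zubin -> Yusuf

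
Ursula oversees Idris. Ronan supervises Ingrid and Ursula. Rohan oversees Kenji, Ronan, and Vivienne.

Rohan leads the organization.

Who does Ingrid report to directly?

Ingrid reports directly to Ronan.

Ronan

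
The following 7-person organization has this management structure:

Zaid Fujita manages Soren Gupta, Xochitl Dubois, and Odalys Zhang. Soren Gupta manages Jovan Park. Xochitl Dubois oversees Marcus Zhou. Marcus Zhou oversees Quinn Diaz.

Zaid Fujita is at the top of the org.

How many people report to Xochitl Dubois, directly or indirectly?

Xochitl Dubois directly manages Marcus Zhou. Under Marcus Zhou: Quinn Diaz (1). That's 2 in total.

2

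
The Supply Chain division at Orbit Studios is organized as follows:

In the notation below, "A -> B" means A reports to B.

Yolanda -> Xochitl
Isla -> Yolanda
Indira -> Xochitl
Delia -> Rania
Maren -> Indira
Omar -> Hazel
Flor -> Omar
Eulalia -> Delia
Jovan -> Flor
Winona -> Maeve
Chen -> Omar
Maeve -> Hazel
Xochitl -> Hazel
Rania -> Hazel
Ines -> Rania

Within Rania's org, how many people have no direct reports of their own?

2

The people in Rania's organization with no one reporting to them are Eulalia, Ines. That is 2.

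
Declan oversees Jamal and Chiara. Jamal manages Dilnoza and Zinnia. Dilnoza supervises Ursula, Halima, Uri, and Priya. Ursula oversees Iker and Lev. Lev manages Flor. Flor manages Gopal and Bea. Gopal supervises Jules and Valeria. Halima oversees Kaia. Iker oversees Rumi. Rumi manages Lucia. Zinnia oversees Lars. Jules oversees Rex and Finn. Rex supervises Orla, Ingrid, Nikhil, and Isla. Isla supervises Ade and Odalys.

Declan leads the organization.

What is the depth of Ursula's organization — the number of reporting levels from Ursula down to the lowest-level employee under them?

The longest chain under Ursula runs Ursula → Lev → Flor → Gopal → Jules → Rex → Isla → Odalys, which is 7 levels below Ursula.

7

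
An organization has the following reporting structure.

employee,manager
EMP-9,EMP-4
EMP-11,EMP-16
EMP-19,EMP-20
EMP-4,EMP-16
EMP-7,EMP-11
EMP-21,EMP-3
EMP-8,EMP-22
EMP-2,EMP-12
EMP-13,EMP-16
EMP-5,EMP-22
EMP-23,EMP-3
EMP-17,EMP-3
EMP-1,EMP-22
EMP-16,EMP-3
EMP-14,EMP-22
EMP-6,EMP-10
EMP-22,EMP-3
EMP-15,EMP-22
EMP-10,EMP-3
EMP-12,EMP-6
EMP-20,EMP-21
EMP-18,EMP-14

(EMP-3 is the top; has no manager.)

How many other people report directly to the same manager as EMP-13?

EMP-13 reports to EMP-16. EMP-16's other direct reports are EMP-4, EMP-11 — 2 peers.

2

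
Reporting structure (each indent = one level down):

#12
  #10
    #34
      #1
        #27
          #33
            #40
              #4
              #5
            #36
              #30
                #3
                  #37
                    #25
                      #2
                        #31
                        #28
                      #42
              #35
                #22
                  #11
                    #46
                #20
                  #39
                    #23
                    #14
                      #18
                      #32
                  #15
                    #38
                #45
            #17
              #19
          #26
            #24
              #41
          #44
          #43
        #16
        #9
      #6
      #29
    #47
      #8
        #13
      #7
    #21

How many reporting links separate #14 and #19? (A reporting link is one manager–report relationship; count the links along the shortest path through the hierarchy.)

#14 is 5 levels below #33, and #19 is 2 levels below #33 (their lowest common manager). The shortest path runs up from #14 to #33 and back down to #19: 5 + 2 = 7 links.

7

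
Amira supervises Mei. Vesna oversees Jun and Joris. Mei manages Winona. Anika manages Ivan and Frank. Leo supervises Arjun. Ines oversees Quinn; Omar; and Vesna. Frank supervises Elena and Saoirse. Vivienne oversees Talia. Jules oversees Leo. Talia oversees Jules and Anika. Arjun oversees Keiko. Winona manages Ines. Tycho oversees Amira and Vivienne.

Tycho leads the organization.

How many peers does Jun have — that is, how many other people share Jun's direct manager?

Jun reports to Vesna. Vesna's other direct reports are Joris — 1 peer.

1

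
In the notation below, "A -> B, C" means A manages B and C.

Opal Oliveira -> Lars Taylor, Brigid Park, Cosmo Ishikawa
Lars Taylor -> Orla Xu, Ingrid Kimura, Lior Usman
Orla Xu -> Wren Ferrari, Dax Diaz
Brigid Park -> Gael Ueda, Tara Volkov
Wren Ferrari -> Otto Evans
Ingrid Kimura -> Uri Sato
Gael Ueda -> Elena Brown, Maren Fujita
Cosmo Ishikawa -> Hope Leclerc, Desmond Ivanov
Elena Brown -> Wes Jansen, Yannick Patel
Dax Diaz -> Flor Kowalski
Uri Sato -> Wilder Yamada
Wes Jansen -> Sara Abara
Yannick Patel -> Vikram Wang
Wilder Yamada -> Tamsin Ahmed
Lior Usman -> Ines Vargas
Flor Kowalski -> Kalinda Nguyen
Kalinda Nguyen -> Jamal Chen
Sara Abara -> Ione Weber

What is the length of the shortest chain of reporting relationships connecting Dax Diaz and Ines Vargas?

4

Dax Diaz is 2 levels below Lars Taylor, and Ines Vargas is 2 levels below Lars Taylor (their lowest common manager). The shortest path runs up from Dax Diaz to Lars Taylor and back down to Ines Vargas: 2 + 2 = 4 links.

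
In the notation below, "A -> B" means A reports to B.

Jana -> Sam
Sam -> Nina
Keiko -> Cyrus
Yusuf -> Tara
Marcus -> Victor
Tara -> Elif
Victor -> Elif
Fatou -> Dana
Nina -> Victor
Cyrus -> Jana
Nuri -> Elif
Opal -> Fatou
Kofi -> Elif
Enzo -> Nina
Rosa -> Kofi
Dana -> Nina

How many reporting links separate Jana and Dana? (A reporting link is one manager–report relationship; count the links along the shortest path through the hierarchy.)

Jana is 2 levels below Nina, and Dana is 1 level below Nina (their lowest common manager). The shortest path runs up from Jana to Nina and back down to Dana: 2 + 1 = 3 links.

3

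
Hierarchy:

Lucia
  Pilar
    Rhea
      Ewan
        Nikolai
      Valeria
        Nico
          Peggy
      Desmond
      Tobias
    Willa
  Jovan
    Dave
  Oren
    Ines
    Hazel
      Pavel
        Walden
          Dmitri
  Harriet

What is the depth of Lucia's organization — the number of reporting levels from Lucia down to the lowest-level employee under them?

5

The longest chain under Lucia runs Lucia → Oren → Hazel → Pavel → Walden → Dmitri, which is 5 levels below Lucia.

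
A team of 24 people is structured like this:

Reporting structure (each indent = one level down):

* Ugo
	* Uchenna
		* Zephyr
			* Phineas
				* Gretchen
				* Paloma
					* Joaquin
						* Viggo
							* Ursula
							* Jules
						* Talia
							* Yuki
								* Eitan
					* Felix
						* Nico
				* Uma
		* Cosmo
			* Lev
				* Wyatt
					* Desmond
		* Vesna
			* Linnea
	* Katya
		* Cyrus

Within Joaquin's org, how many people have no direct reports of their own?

3

The people in Joaquin's organization with no one reporting to them are Eitan, Jules, Ursula. That is 3.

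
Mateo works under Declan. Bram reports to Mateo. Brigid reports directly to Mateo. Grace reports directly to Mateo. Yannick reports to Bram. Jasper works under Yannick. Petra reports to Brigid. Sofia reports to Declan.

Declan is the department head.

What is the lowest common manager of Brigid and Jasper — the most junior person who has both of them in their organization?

Mateo

Brigid's chain of managers is Mateo, Declan. Jasper's chain of managers is Yannick, Bram, Mateo, Declan. The first manager that appears in both chains is Mateo.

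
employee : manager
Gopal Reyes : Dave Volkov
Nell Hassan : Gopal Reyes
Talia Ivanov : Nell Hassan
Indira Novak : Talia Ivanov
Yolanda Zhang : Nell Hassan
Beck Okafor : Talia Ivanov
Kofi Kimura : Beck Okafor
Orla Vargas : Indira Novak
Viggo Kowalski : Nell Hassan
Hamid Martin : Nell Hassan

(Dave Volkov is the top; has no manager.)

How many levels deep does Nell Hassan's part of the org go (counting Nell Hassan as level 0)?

The longest chain under Nell Hassan runs Nell Hassan → Talia Ivanov → Beck Okafor → Kofi Kimura, which is 3 levels below Nell Hassan.

3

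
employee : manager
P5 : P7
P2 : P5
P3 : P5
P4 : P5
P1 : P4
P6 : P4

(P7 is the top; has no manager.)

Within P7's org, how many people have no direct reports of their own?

4

The people in P7's organization with no one reporting to them are P6, P1, P3, P2. That is 4.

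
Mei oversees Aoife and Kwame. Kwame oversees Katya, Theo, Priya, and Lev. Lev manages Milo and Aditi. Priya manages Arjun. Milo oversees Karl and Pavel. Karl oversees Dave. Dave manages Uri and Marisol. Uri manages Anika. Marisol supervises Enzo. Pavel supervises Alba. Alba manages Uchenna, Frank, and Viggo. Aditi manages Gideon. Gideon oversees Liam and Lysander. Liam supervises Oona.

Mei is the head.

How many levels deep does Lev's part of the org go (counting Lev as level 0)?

The longest chain under Lev runs Lev → Milo → Karl → Dave → Marisol → Enzo, which is 5 levels below Lev.

5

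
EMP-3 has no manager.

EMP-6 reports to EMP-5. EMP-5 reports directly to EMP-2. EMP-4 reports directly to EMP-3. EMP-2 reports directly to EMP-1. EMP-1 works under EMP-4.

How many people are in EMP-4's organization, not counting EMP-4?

EMP-4 directly manages EMP-1. Under EMP-1: EMP-2, EMP-5, EMP-6 (3). That's 4 in total.

4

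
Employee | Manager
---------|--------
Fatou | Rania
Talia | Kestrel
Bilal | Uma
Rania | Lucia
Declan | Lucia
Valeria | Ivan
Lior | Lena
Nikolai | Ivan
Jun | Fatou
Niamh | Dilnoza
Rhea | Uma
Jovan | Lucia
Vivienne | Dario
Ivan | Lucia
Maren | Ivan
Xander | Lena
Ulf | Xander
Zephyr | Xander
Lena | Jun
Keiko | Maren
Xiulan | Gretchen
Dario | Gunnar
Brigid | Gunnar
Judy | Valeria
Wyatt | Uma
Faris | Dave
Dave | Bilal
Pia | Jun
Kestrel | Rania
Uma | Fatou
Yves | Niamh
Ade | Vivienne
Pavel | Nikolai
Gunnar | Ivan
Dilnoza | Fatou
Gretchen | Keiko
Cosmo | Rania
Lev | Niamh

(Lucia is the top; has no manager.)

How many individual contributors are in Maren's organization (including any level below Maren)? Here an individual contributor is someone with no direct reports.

The only person in Maren's organization with no one reporting to them is Xiulan. That is 1.

1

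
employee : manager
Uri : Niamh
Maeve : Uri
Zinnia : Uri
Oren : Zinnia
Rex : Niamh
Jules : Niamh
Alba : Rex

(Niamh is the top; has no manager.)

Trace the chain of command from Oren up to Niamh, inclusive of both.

Oren -> Zinnia -> Uri -> Niamh

Oren reports to Zinnia. Zinnia reports to Uri. Uri reports to Niamh. Niamh is at the top.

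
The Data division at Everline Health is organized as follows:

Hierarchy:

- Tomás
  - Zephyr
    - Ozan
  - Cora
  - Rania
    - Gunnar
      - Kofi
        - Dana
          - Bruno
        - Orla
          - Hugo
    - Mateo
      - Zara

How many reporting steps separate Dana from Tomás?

Chain from Dana up to Tomás: Dana → Kofi → Gunnar → Rania → Tomás. That is 4 steps up, so Dana is 4 levels below Tomás.

4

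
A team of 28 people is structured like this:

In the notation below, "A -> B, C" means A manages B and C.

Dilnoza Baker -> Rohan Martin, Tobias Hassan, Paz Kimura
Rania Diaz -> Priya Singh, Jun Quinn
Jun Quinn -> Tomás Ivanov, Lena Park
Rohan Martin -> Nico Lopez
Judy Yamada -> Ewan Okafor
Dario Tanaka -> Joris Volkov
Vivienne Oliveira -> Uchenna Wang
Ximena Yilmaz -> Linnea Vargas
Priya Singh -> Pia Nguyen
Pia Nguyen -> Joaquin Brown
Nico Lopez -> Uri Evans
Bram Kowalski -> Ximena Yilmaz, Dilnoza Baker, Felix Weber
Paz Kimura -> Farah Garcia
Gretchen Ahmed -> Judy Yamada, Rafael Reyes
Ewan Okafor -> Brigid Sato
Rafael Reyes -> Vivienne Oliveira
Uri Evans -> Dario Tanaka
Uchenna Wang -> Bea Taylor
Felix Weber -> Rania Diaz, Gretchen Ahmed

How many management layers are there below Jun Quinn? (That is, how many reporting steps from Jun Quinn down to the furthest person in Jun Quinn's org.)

The longest chain under Jun Quinn runs Jun Quinn → Lena Park, which is 1 level below Jun Quinn.

1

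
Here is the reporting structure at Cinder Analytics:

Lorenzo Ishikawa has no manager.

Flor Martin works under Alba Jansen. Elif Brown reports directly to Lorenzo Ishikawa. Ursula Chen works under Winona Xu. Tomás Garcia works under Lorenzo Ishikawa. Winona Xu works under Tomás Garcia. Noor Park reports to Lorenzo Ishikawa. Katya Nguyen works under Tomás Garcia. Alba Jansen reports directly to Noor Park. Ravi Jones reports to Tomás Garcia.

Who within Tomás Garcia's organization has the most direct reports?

Tomás Garcia

Direct-report counts within Tomás Garcia's organization: Tomás Garcia has 3; Winona Xu has 1. The largest is 3, held by Tomás Garcia.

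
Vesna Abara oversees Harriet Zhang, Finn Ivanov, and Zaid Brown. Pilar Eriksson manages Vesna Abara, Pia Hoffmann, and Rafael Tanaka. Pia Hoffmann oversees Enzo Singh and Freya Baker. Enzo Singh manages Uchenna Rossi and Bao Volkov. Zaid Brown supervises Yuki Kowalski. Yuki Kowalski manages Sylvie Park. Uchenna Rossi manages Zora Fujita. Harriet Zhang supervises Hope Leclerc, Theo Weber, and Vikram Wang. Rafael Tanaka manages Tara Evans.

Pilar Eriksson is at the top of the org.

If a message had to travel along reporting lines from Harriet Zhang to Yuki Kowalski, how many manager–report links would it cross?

3

Harriet Zhang is 1 level below Vesna Abara, and Yuki Kowalski is 2 levels below Vesna Abara (their lowest common manager). The shortest path runs up from Harriet Zhang to Vesna Abara and back down to Yuki Kowalski: 1 + 2 = 3 links.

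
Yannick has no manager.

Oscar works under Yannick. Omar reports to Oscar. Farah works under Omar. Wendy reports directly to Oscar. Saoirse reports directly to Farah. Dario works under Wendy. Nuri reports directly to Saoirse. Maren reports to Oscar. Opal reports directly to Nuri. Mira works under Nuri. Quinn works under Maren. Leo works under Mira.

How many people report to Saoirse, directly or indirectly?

Saoirse directly manages Nuri. Under Nuri: Mira, Leo, Opal (3). That's 4 in total.

4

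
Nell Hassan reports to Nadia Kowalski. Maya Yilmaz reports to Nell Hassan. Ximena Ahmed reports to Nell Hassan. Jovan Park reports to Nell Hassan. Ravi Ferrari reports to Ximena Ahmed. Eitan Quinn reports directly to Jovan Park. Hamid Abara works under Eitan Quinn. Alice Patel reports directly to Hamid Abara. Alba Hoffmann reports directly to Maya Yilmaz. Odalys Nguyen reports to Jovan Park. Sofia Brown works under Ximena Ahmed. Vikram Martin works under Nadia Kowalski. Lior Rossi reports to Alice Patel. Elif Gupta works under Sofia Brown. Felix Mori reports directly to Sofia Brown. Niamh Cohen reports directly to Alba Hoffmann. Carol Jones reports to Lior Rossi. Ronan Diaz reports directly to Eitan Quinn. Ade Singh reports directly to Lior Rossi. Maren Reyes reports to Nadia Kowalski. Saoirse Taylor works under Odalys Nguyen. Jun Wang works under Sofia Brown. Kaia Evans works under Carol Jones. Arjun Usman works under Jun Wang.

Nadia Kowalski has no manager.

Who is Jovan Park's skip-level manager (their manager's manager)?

Nadia Kowalski

Jovan Park reports to Nell Hassan, and Nell Hassan reports to Nadia Kowalski. So Jovan Park's skip-level manager is Nadia Kowalski.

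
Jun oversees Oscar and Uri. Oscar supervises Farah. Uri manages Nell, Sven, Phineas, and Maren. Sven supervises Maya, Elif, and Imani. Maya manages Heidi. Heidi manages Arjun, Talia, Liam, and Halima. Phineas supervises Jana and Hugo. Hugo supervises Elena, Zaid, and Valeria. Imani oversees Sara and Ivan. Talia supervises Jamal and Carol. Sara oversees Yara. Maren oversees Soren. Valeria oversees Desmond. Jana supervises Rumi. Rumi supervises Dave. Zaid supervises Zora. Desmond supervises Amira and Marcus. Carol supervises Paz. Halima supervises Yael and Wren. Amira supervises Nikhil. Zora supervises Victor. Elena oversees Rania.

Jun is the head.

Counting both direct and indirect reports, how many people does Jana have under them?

2

Jana directly manages Rumi. Under Rumi: Dave (1). That's 2 in total.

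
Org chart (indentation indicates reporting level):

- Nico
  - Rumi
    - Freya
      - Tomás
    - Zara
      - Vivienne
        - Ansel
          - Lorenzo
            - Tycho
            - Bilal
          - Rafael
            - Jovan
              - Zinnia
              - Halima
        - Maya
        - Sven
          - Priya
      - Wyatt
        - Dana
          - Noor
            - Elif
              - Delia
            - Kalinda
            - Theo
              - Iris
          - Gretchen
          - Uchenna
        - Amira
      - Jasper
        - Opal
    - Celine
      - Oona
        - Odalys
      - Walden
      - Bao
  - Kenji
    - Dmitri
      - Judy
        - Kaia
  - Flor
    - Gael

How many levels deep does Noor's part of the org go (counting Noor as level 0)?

The longest chain under Noor runs Noor → Theo → Iris, which is 2 levels below Noor.

2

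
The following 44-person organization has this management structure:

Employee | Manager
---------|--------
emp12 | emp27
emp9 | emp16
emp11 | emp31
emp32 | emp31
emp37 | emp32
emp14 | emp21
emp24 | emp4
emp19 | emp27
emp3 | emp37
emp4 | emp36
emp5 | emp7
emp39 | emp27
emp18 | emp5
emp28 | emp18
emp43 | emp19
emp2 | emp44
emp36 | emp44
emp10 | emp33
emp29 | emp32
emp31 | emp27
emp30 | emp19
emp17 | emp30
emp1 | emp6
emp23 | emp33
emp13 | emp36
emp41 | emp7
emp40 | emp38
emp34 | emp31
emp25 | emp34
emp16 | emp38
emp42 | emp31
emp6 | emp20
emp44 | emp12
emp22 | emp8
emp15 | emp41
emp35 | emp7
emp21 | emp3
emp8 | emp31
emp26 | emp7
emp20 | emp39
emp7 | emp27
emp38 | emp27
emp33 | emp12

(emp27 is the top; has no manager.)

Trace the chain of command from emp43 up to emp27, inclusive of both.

emp43 reports to emp19. emp19 reports to emp27. emp27 is at the top.

emp43 -> emp19 -> emp27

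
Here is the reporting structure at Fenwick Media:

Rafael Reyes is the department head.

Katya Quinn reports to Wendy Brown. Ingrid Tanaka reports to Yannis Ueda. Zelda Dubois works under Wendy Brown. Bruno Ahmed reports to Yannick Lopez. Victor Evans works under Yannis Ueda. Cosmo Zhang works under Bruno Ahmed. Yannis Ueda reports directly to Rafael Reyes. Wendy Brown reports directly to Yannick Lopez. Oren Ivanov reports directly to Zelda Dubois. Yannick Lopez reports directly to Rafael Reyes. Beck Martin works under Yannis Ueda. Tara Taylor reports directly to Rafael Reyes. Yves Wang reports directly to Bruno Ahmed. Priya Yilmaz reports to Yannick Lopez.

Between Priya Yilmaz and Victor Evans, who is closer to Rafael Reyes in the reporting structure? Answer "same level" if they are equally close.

same level

Both Priya Yilmaz and Victor Evans are 2 levels below Rafael Reyes.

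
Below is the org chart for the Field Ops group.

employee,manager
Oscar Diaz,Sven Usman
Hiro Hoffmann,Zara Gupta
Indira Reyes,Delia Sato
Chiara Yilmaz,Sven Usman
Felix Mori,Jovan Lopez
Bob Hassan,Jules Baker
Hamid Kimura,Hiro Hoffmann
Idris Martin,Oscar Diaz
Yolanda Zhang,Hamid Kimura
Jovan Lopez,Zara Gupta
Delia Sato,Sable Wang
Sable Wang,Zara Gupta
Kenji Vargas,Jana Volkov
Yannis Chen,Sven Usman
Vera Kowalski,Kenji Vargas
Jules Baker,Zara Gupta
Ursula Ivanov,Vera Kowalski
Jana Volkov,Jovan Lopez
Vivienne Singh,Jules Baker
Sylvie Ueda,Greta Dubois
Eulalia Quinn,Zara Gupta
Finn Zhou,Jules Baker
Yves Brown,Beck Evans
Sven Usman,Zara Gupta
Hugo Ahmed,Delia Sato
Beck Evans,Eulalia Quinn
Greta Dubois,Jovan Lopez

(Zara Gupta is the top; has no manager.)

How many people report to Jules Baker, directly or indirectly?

3

Jules Baker directly manages Vivienne Singh, Finn Zhou, Bob Hassan. Vivienne Singh has no reports. Finn Zhou has no reports. Bob Hassan has no reports. So Jules Baker's organization is 3 direct reports plus everyone under them: 1 + 1 + 1 = 3.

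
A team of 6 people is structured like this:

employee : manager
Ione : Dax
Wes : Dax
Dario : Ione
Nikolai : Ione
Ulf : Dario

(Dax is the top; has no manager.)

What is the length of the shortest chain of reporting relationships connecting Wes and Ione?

Wes is 1 level below Dax, and Ione is 1 level below Dax (their lowest common manager). The shortest path runs up from Wes to Dax and back down to Ione: 1 + 1 = 2 links.

2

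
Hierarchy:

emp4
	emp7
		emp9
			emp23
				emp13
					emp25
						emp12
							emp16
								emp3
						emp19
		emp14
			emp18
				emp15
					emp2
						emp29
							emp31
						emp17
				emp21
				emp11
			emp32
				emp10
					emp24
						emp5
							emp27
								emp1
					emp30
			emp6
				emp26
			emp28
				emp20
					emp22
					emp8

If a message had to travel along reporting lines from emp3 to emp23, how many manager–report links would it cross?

emp3 is in emp23's organization: the chain from emp3 up to emp23 is emp3 → emp16 → emp12 → emp25 → emp13 → emp23, which is 5 links.

5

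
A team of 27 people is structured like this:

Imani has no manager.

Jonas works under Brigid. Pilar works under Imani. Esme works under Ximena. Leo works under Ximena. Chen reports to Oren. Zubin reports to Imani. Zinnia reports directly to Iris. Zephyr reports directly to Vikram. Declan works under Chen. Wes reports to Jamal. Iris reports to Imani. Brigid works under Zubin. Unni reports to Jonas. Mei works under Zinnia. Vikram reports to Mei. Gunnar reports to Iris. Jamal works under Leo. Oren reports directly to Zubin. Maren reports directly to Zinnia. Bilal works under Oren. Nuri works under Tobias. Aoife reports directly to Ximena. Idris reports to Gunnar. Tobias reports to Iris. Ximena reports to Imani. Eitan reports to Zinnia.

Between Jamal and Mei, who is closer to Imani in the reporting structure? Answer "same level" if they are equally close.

same level

Both Jamal and Mei are 3 levels below Imani.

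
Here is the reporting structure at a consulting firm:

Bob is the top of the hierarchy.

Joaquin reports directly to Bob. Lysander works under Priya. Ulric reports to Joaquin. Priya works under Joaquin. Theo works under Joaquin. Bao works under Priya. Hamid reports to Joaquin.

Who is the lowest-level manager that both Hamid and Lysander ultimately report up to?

Joaquin

Hamid's chain of managers is Joaquin, Bob. Lysander's chain of managers is Priya, Joaquin, Bob. The first manager that appears in both chains is Joaquin.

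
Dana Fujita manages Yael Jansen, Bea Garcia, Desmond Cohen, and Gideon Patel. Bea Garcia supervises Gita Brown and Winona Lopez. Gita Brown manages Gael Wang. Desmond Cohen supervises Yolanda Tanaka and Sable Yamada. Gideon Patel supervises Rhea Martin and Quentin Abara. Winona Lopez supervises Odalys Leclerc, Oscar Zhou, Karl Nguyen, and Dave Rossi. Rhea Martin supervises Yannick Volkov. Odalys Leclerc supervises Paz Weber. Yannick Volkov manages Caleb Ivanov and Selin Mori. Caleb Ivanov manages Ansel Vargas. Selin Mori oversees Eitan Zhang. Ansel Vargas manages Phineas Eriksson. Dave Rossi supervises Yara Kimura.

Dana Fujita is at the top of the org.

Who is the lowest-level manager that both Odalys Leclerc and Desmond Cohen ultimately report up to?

Dana Fujita

Odalys Leclerc's chain of managers is Winona Lopez, Bea Garcia, Dana Fujita. Desmond Cohen's chain of managers is Dana Fujita. The first manager that appears in both chains is Dana Fujita.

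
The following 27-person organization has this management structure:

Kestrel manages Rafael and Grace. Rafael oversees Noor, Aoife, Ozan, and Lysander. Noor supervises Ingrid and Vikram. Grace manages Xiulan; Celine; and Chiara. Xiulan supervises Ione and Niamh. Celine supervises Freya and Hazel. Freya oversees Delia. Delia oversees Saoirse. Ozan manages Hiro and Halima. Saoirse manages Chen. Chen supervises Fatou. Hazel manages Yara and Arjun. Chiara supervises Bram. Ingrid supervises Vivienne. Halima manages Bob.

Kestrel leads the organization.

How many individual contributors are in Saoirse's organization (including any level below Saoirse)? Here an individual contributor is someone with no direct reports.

1

The only person in Saoirse's organization with no one reporting to them is Fatou. That is 1.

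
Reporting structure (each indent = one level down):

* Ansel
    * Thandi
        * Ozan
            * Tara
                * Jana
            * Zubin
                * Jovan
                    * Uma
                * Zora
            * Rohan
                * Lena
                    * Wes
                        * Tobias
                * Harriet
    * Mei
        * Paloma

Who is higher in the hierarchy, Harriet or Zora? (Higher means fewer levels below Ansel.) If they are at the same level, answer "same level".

same level

Both Harriet and Zora are 4 levels below Ansel.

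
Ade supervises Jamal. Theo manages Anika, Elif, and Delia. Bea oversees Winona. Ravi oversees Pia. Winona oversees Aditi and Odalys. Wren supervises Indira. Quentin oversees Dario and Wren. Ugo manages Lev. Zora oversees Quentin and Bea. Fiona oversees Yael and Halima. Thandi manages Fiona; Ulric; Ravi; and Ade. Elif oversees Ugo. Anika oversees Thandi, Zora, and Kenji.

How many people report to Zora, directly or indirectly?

8

Zora directly manages Quentin, Bea. Under Quentin: Wren, Indira, Dario (3). Under Bea: Winona, Odalys, Aditi (3). So Zora's organization is 2 direct reports plus everyone under them: 4 + 4 = 8.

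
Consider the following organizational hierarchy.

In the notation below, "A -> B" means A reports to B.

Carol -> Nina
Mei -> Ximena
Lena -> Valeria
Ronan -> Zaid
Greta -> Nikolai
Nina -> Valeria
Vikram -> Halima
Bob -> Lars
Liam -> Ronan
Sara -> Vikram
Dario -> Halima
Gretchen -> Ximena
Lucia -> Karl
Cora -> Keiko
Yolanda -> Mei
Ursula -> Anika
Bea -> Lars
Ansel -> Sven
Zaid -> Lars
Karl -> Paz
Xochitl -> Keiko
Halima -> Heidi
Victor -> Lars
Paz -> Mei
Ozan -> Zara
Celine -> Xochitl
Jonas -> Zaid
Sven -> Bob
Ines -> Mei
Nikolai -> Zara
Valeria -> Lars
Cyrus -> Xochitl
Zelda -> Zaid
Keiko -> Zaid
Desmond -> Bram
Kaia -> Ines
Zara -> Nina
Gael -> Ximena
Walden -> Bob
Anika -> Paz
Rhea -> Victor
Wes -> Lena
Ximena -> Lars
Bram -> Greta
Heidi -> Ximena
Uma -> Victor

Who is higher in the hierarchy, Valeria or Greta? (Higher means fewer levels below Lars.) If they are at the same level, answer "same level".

Valeria

Valeria is 1 level below Lars; Greta is 5. Valeria is higher.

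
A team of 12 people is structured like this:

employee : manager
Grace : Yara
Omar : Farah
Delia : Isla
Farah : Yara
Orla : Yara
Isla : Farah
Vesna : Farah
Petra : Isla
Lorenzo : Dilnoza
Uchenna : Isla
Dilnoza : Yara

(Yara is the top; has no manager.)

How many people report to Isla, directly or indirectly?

Isla directly manages Delia, Uchenna, Petra. Delia has no reports. Uchenna has no reports. Petra has no reports. So Isla's organization is 3 direct reports plus everyone under them: 1 + 1 + 1 = 3.

3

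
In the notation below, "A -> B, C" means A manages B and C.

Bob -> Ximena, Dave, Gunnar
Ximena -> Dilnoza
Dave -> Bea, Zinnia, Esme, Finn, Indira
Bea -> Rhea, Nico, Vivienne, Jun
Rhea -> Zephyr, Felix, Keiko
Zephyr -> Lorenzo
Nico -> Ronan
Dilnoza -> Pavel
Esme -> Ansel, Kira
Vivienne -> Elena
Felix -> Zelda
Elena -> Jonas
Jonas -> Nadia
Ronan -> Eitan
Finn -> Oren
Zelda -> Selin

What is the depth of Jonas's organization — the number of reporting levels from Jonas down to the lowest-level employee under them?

1

The longest chain under Jonas runs Jonas → Nadia, which is 1 level below Jonas.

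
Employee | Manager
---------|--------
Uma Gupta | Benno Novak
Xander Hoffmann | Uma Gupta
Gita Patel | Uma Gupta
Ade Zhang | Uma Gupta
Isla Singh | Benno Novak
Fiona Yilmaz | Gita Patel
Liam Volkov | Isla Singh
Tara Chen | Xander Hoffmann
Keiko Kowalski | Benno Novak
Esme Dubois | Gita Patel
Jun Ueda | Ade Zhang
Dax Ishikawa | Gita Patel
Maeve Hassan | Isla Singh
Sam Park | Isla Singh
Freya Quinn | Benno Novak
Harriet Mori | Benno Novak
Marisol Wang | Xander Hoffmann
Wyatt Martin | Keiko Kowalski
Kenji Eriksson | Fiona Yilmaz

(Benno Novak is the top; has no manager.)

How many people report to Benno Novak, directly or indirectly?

Benno Novak directly manages Uma Gupta, Isla Singh, Keiko Kowalski, Freya Quinn, Harriet Mori. Under Uma Gupta: Ade Zhang, Jun Ueda, Gita Patel, Dax Ishikawa, Esme Dubois, Fiona Yilmaz, Kenji Eriksson, Xander Hoffmann, Marisol Wang, Tara Chen (10). Under Isla Singh: Sam Park, Maeve Hassan, Liam Volkov (3). Under Keiko Kowalski: Wyatt Martin (1). Freya Quinn has no reports. Harriet Mori has no reports. So Benno Novak's organization is 5 direct reports plus everyone under them: 11 + 4 + 2 + 1 + 1 = 19.

19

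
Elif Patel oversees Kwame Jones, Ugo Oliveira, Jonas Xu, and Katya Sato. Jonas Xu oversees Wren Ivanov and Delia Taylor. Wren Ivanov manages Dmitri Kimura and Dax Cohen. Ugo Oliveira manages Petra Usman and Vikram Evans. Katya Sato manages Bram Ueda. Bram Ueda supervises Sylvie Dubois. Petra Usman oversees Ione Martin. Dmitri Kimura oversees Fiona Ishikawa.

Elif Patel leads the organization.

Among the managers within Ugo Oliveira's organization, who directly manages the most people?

Direct-report counts within Ugo Oliveira's organization: Ugo Oliveira has 2; Petra Usman has 1. The largest is 2, held by Ugo Oliveira.

Ugo Oliveira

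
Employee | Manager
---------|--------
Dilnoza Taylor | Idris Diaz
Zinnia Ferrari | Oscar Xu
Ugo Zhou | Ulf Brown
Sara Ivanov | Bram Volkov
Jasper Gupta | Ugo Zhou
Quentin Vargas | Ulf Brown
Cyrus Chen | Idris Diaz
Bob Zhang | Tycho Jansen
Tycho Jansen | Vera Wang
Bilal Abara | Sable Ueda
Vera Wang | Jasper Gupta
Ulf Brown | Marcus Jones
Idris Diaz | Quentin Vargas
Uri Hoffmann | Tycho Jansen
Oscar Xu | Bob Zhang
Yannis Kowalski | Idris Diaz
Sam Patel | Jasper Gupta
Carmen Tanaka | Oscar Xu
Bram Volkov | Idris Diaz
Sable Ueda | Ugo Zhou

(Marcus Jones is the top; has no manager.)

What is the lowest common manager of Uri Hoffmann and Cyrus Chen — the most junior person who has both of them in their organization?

Ulf Brown

Uri Hoffmann's chain of managers is Tycho Jansen, Vera Wang, Jasper Gupta, Ugo Zhou, Ulf Brown, Marcus Jones. Cyrus Chen's chain of managers is Idris Diaz, Quentin Vargas, Ulf Brown, Marcus Jones. The first manager that appears in both chains is Ulf Brown.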